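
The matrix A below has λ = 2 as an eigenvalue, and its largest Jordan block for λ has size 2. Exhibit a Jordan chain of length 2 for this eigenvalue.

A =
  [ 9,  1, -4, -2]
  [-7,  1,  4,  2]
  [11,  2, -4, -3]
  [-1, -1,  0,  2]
A Jordan chain for λ = 2 of length 2:
v_1 = (7, -7, 11, -1)ᵀ
v_2 = (1, 0, 0, 0)ᵀ

Let N = A − (2)·I. We want v_2 with N^2 v_2 = 0 but N^1 v_2 ≠ 0; then v_{j-1} := N · v_j for j = 2, …, 2.

Pick v_2 = (1, 0, 0, 0)ᵀ.
Then v_1 = N · v_2 = (7, -7, 11, -1)ᵀ.

Sanity check: (A − (2)·I) v_1 = (0, 0, 0, 0)ᵀ = 0. ✓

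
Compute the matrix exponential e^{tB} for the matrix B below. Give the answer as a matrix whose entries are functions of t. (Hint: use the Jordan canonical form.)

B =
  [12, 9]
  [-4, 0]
e^{tB} =
  [6*t*exp(6*t) + exp(6*t), 9*t*exp(6*t)]
  [-4*t*exp(6*t), -6*t*exp(6*t) + exp(6*t)]

Strategy: write B = P · J · P⁻¹ where J is a Jordan canonical form, so e^{tB} = P · e^{tJ} · P⁻¹, and e^{tJ} can be computed block-by-block.

B has Jordan form
J =
  [6, 1]
  [0, 6]
(up to reordering of blocks).

Per-block formulas:
  For a 2×2 Jordan block J_2(6): exp(t · J_2(6)) = e^(6t)·(I + t·N), where N is the 2×2 nilpotent shift.

After assembling e^{tJ} and conjugating by P, we get:

e^{tB} =
  [6*t*exp(6*t) + exp(6*t), 9*t*exp(6*t)]
  [-4*t*exp(6*t), -6*t*exp(6*t) + exp(6*t)]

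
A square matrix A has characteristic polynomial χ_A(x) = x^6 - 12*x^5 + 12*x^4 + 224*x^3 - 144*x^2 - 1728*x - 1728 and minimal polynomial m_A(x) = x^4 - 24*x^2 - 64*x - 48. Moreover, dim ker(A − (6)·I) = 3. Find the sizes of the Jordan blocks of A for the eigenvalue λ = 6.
Block sizes for λ = 6: [1, 1, 1]

Step 1 — from the characteristic polynomial, algebraic multiplicity of λ = 6 is 3. From dim ker(A − (6)·I) = 3, there are exactly 3 Jordan blocks for λ = 6.
Step 2 — from the minimal polynomial, the factor (x − 6) tells us the largest block for λ = 6 has size 1.
Step 3 — with total size 3, 3 blocks, and largest block 1, the block sizes (in nonincreasing order) are [1, 1, 1].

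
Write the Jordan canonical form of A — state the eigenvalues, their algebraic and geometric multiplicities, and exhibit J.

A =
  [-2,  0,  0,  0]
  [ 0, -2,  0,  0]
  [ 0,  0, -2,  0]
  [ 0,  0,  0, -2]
J_1(-2) ⊕ J_1(-2) ⊕ J_1(-2) ⊕ J_1(-2)

The characteristic polynomial is
  det(x·I − A) = x^4 + 8*x^3 + 24*x^2 + 32*x + 16 = (x + 2)^4

Eigenvalues and multiplicities (the geometric multiplicity of λ is n − rank(A − λI), which equals the number of Jordan blocks for λ):
  λ = -2: algebraic multiplicity = 4, geometric multiplicity = 4

Determining the block sizes for each eigenvalue:
  λ = -2: gm = am = 4, so every block has size 1 → block sizes [1, 1, 1, 1]

Assembling the blocks gives a Jordan form
J =
  [-2,  0,  0,  0]
  [ 0, -2,  0,  0]
  [ 0,  0, -2,  0]
  [ 0,  0,  0, -2]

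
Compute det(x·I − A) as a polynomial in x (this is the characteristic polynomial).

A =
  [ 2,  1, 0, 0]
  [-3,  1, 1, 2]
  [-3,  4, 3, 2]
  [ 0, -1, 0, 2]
x^4 - 8*x^3 + 24*x^2 - 32*x + 16

Expanding det(x·I − A) (e.g. by cofactor expansion or by noting that A is similar to its Jordan form J, which has the same characteristic polynomial as A) gives
  χ_A(x) = x^4 - 8*x^3 + 24*x^2 - 32*x + 16
which factors as (x - 2)^4. The eigenvalues (with algebraic multiplicities) are λ = 2 with multiplicity 4.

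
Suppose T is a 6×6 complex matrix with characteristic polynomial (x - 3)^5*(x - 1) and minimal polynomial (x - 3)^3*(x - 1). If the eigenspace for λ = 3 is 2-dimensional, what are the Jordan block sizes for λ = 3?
Block sizes for λ = 3: [3, 2]

Step 1 — from the characteristic polynomial, algebraic multiplicity of λ = 3 is 5. From dim ker(T − (3)·I) = 2, there are exactly 2 Jordan blocks for λ = 3.
Step 2 — from the minimal polynomial, the factor (x − 3)^3 tells us the largest block for λ = 3 has size 3.
Step 3 — with total size 5, 2 blocks, and largest block 3, the block sizes (in nonincreasing order) are [3, 2].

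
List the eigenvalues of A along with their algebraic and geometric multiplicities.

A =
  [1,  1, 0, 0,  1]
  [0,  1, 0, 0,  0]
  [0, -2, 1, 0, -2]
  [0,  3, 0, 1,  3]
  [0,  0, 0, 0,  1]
λ = 1: alg = 5, geom = 4

Step 1 — factor the characteristic polynomial to read off the algebraic multiplicities:
  χ_A(x) = (x - 1)^5

Step 2 — compute geometric multiplicities via the rank-nullity identity g(λ) = n − rank(A − λI):
  rank(A − (1)·I) = 1, so dim ker(A − (1)·I) = n − 1 = 4

Summary:
  λ = 1: algebraic multiplicity = 5, geometric multiplicity = 4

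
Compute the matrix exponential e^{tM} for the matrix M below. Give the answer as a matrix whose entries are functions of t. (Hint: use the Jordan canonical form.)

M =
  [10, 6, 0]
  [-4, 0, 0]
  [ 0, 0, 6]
e^{tM} =
  [3*exp(6*t) - 2*exp(4*t), 3*exp(6*t) - 3*exp(4*t), 0]
  [-2*exp(6*t) + 2*exp(4*t), -2*exp(6*t) + 3*exp(4*t), 0]
  [0, 0, exp(6*t)]

Strategy: write M = P · J · P⁻¹ where J is a Jordan canonical form, so e^{tM} = P · e^{tJ} · P⁻¹, and e^{tJ} can be computed block-by-block.

M has Jordan form
J =
  [4, 0, 0]
  [0, 6, 0]
  [0, 0, 6]
(up to reordering of blocks).

Per-block formulas:
  For a 1×1 block at λ = 6: exp(t · [6]) = [e^(6t)].
  For a 1×1 block at λ = 4: exp(t · [4]) = [e^(4t)].

After assembling e^{tJ} and conjugating by P, we get:

e^{tM} =
  [3*exp(6*t) - 2*exp(4*t), 3*exp(6*t) - 3*exp(4*t), 0]
  [-2*exp(6*t) + 2*exp(4*t), -2*exp(6*t) + 3*exp(4*t), 0]
  [0, 0, exp(6*t)]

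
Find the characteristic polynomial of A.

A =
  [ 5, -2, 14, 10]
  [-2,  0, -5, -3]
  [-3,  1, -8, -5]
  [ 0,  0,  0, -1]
x^4 + 4*x^3 + 6*x^2 + 4*x + 1

Expanding det(x·I − A) (e.g. by cofactor expansion or by noting that A is similar to its Jordan form J, which has the same characteristic polynomial as A) gives
  χ_A(x) = x^4 + 4*x^3 + 6*x^2 + 4*x + 1
which factors as (x + 1)^4. The eigenvalues (with algebraic multiplicities) are λ = -1 with multiplicity 4.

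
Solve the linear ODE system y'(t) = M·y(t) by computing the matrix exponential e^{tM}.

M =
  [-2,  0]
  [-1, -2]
e^{tM} =
  [exp(-2*t), 0]
  [-t*exp(-2*t), exp(-2*t)]

Strategy: write M = P · J · P⁻¹ where J is a Jordan canonical form, so e^{tM} = P · e^{tJ} · P⁻¹, and e^{tJ} can be computed block-by-block.

M has Jordan form
J =
  [-2,  1]
  [ 0, -2]
(up to reordering of blocks).

Per-block formulas:
  For a 2×2 Jordan block J_2(-2): exp(t · J_2(-2)) = e^(-2t)·(I + t·N), where N is the 2×2 nilpotent shift.

After assembling e^{tJ} and conjugating by P, we get:

e^{tM} =
  [exp(-2*t), 0]
  [-t*exp(-2*t), exp(-2*t)]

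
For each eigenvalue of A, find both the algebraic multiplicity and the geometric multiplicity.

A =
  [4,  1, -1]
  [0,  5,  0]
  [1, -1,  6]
λ = 5: alg = 3, geom = 2

Step 1 — factor the characteristic polynomial to read off the algebraic multiplicities:
  χ_A(x) = (x - 5)^3

Step 2 — compute geometric multiplicities via the rank-nullity identity g(λ) = n − rank(A − λI):
  rank(A − (5)·I) = 1, so dim ker(A − (5)·I) = n − 1 = 2

Summary:
  λ = 5: algebraic multiplicity = 3, geometric multiplicity = 2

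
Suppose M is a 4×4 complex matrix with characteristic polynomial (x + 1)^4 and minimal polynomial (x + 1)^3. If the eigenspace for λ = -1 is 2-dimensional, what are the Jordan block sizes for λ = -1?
Block sizes for λ = -1: [3, 1]

Step 1 — from the characteristic polynomial, algebraic multiplicity of λ = -1 is 4. From dim ker(M − (-1)·I) = 2, there are exactly 2 Jordan blocks for λ = -1.
Step 2 — from the minimal polynomial, the factor (x + 1)^3 tells us the largest block for λ = -1 has size 3.
Step 3 — with total size 4, 2 blocks, and largest block 3, the block sizes (in nonincreasing order) are [3, 1].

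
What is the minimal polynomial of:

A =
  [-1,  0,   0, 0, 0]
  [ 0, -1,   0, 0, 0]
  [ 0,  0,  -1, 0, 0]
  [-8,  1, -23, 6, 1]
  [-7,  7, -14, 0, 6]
x^3 - 11*x^2 + 24*x + 36

The characteristic polynomial is χ_A(x) = (x - 6)^2*(x + 1)^3, so the eigenvalues are known. The minimal polynomial is
  m_A(x) = Π_λ (x − λ)^{k_λ}
where k_λ is the size of the *largest* Jordan block for λ (equivalently, the smallest k with (A − λI)^k v = 0 for every generalised eigenvector v of λ).

  λ = -1: largest Jordan block has size 1, contributing (x + 1)
  λ = 6: largest Jordan block has size 2, contributing (x − 6)^2

So m_A(x) = (x - 6)^2*(x + 1) = x^3 - 11*x^2 + 24*x + 36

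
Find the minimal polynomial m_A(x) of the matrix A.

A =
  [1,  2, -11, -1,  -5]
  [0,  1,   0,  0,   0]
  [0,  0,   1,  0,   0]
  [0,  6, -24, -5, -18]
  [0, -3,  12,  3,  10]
x^3 - 6*x^2 + 9*x - 4

The characteristic polynomial is χ_A(x) = (x - 4)*(x - 1)^4, so the eigenvalues are known. The minimal polynomial is
  m_A(x) = Π_λ (x − λ)^{k_λ}
where k_λ is the size of the *largest* Jordan block for λ (equivalently, the smallest k with (A − λI)^k v = 0 for every generalised eigenvector v of λ).

  λ = 1: largest Jordan block has size 2, contributing (x − 1)^2
  λ = 4: largest Jordan block has size 1, contributing (x − 4)

So m_A(x) = (x - 4)*(x - 1)^2 = x^3 - 6*x^2 + 9*x - 4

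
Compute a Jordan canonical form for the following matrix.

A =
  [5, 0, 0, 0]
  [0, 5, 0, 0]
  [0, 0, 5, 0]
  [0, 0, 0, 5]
J_1(5) ⊕ J_1(5) ⊕ J_1(5) ⊕ J_1(5)

The characteristic polynomial is
  det(x·I − A) = x^4 - 20*x^3 + 150*x^2 - 500*x + 625 = (x - 5)^4

Eigenvalues and multiplicities (the geometric multiplicity of λ is n − rank(A − λI), which equals the number of Jordan blocks for λ):
  λ = 5: algebraic multiplicity = 4, geometric multiplicity = 4

Determining the block sizes for each eigenvalue:
  λ = 5: gm = am = 4, so every block has size 1 → block sizes [1, 1, 1, 1]

Assembling the blocks gives a Jordan form
J =
  [5, 0, 0, 0]
  [0, 5, 0, 0]
  [0, 0, 5, 0]
  [0, 0, 0, 5]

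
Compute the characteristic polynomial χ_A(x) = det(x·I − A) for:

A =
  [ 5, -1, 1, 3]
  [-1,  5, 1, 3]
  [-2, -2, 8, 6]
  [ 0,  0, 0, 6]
x^4 - 24*x^3 + 216*x^2 - 864*x + 1296

Expanding det(x·I − A) (e.g. by cofactor expansion or by noting that A is similar to its Jordan form J, which has the same characteristic polynomial as A) gives
  χ_A(x) = x^4 - 24*x^3 + 216*x^2 - 864*x + 1296
which factors as (x - 6)^4. The eigenvalues (with algebraic multiplicities) are λ = 6 with multiplicity 4.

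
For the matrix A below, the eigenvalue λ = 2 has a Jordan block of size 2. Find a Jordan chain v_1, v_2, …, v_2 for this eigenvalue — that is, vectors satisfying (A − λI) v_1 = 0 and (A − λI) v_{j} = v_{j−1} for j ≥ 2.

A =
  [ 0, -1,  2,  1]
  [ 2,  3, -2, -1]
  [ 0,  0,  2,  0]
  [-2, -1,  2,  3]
A Jordan chain for λ = 2 of length 2:
v_1 = (-2, 2, 0, -2)ᵀ
v_2 = (1, 0, 0, 0)ᵀ

Let N = A − (2)·I. We want v_2 with N^2 v_2 = 0 but N^1 v_2 ≠ 0; then v_{j-1} := N · v_j for j = 2, …, 2.

Pick v_2 = (1, 0, 0, 0)ᵀ.
Then v_1 = N · v_2 = (-2, 2, 0, -2)ᵀ.

Sanity check: (A − (2)·I) v_1 = (0, 0, 0, 0)ᵀ = 0. ✓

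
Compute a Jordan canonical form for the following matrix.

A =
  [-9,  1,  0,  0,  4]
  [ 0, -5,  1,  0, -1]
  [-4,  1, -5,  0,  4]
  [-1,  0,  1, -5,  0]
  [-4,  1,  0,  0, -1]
J_3(-5) ⊕ J_2(-5)

The characteristic polynomial is
  det(x·I − A) = x^5 + 25*x^4 + 250*x^3 + 1250*x^2 + 3125*x + 3125 = (x + 5)^5

Eigenvalues and multiplicities (the geometric multiplicity of λ is n − rank(A − λI), which equals the number of Jordan blocks for λ):
  λ = -5: algebraic multiplicity = 5, geometric multiplicity = 2

Determining the block sizes for each eigenvalue:
  λ = -5: with am = 5 and gm = 2, the partition is not yet determined (e.g. several partitions of 5 into 2 parts exist). Let N = A − (-5)·I. Computing rank(N^1) = 3, rank(N^2) = 1, rank(N^3) = 0; the number of blocks of size ≥ j is rank(N^{j−1}) − rank(N^j), giving [2, 2, 1]. So we have 1 block(s) of size 3, 1 block(s) of size 2 → block sizes [3, 2]

Assembling the blocks gives a Jordan form
J =
  [-5,  1,  0,  0,  0]
  [ 0, -5,  1,  0,  0]
  [ 0,  0, -5,  0,  0]
  [ 0,  0,  0, -5,  1]
  [ 0,  0,  0,  0, -5]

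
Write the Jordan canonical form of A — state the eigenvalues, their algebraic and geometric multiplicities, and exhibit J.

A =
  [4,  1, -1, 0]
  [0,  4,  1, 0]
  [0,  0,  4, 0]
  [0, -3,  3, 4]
J_3(4) ⊕ J_1(4)

The characteristic polynomial is
  det(x·I − A) = x^4 - 16*x^3 + 96*x^2 - 256*x + 256 = (x - 4)^4

Eigenvalues and multiplicities (the geometric multiplicity of λ is n − rank(A − λI), which equals the number of Jordan blocks for λ):
  λ = 4: algebraic multiplicity = 4, geometric multiplicity = 2

Determining the block sizes for each eigenvalue:
  λ = 4: with am = 4 and gm = 2, the partition is not yet determined (e.g. several partitions of 4 into 2 parts exist). Let N = A − (4)·I. Computing rank(N^1) = 2, rank(N^2) = 1, rank(N^3) = 0; the number of blocks of size ≥ j is rank(N^{j−1}) − rank(N^j), giving [2, 1, 1]. So we have 1 block(s) of size 3, 1 block(s) of size 1 → block sizes [3, 1]

Assembling the blocks gives a Jordan form
J =
  [4, 1, 0, 0]
  [0, 4, 1, 0]
  [0, 0, 4, 0]
  [0, 0, 0, 4]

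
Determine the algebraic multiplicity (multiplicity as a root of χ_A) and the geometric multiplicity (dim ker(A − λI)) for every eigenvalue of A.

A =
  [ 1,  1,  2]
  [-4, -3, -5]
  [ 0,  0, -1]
λ = -1: alg = 3, geom = 1

Step 1 — factor the characteristic polynomial to read off the algebraic multiplicities:
  χ_A(x) = (x + 1)^3

Step 2 — compute geometric multiplicities via the rank-nullity identity g(λ) = n − rank(A − λI):
  rank(A − (-1)·I) = 2, so dim ker(A − (-1)·I) = n − 2 = 1

Summary:
  λ = -1: algebraic multiplicity = 3, geometric multiplicity = 1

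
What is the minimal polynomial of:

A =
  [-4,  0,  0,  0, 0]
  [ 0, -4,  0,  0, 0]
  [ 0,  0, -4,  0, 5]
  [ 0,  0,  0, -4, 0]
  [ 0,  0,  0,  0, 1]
x^2 + 3*x - 4

The characteristic polynomial is χ_A(x) = (x - 1)*(x + 4)^4, so the eigenvalues are known. The minimal polynomial is
  m_A(x) = Π_λ (x − λ)^{k_λ}
where k_λ is the size of the *largest* Jordan block for λ (equivalently, the smallest k with (A − λI)^k v = 0 for every generalised eigenvector v of λ).

  λ = -4: largest Jordan block has size 1, contributing (x + 4)
  λ = 1: largest Jordan block has size 1, contributing (x − 1)

So m_A(x) = (x - 1)*(x + 4) = x^2 + 3*x - 4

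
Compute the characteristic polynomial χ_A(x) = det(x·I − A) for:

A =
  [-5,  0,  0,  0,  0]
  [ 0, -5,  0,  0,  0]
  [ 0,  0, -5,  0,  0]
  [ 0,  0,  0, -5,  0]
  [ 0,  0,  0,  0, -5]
x^5 + 25*x^4 + 250*x^3 + 1250*x^2 + 3125*x + 3125

Expanding det(x·I − A) (e.g. by cofactor expansion or by noting that A is similar to its Jordan form J, which has the same characteristic polynomial as A) gives
  χ_A(x) = x^5 + 25*x^4 + 250*x^3 + 1250*x^2 + 3125*x + 3125
which factors as (x + 5)^5. The eigenvalues (with algebraic multiplicities) are λ = -5 with multiplicity 5.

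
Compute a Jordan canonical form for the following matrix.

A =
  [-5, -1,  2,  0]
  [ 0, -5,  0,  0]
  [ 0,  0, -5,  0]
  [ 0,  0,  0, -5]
J_2(-5) ⊕ J_1(-5) ⊕ J_1(-5)

The characteristic polynomial is
  det(x·I − A) = x^4 + 20*x^3 + 150*x^2 + 500*x + 625 = (x + 5)^4

Eigenvalues and multiplicities (the geometric multiplicity of λ is n − rank(A − λI), which equals the number of Jordan blocks for λ):
  λ = -5: algebraic multiplicity = 4, geometric multiplicity = 3

Determining the block sizes for each eigenvalue:
  λ = -5: 3 blocks summing to 4 forces exactly one block of size 2 and the rest size 1 → block sizes [2, 1, 1]

Assembling the blocks gives a Jordan form
J =
  [-5,  1,  0,  0]
  [ 0, -5,  0,  0]
  [ 0,  0, -5,  0]
  [ 0,  0,  0, -5]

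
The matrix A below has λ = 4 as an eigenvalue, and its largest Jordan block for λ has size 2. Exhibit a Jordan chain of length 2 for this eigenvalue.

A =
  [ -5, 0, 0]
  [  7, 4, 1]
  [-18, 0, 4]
A Jordan chain for λ = 4 of length 2:
v_1 = (0, 1, 0)ᵀ
v_2 = (0, 0, 1)ᵀ

Let N = A − (4)·I. We want v_2 with N^2 v_2 = 0 but N^1 v_2 ≠ 0; then v_{j-1} := N · v_j for j = 2, …, 2.

Pick v_2 = (0, 0, 1)ᵀ.
Then v_1 = N · v_2 = (0, 1, 0)ᵀ.

Sanity check: (A − (4)·I) v_1 = (0, 0, 0)ᵀ = 0. ✓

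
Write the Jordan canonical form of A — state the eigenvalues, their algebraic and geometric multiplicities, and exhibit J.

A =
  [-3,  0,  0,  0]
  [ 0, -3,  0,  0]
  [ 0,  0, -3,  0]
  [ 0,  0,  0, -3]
J_1(-3) ⊕ J_1(-3) ⊕ J_1(-3) ⊕ J_1(-3)

The characteristic polynomial is
  det(x·I − A) = x^4 + 12*x^3 + 54*x^2 + 108*x + 81 = (x + 3)^4

Eigenvalues and multiplicities (the geometric multiplicity of λ is n − rank(A − λI), which equals the number of Jordan blocks for λ):
  λ = -3: algebraic multiplicity = 4, geometric multiplicity = 4

Determining the block sizes for each eigenvalue:
  λ = -3: gm = am = 4, so every block has size 1 → block sizes [1, 1, 1, 1]

Assembling the blocks gives a Jordan form
J =
  [-3,  0,  0,  0]
  [ 0, -3,  0,  0]
  [ 0,  0, -3,  0]
  [ 0,  0,  0, -3]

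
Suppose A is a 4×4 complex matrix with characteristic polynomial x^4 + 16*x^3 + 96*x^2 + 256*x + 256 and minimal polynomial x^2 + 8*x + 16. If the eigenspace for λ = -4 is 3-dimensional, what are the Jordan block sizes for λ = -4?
Block sizes for λ = -4: [2, 1, 1]

Step 1 — from the characteristic polynomial, algebraic multiplicity of λ = -4 is 4. From dim ker(A − (-4)·I) = 3, there are exactly 3 Jordan blocks for λ = -4.
Step 2 — from the minimal polynomial, the factor (x + 4)^2 tells us the largest block for λ = -4 has size 2.
Step 3 — with total size 4, 3 blocks, and largest block 2, the block sizes (in nonincreasing order) are [2, 1, 1].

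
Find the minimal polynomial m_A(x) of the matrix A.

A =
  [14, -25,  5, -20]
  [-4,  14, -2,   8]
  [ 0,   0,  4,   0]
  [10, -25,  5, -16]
x^2 - 8*x + 16

The characteristic polynomial is χ_A(x) = (x - 4)^4, so the eigenvalues are known. The minimal polynomial is
  m_A(x) = Π_λ (x − λ)^{k_λ}
where k_λ is the size of the *largest* Jordan block for λ (equivalently, the smallest k with (A − λI)^k v = 0 for every generalised eigenvector v of λ).

  λ = 4: largest Jordan block has size 2, contributing (x − 4)^2

So m_A(x) = (x - 4)^2 = x^2 - 8*x + 16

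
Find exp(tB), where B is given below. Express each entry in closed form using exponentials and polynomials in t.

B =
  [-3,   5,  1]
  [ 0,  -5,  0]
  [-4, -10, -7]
e^{tB} =
  [2*t*exp(-5*t) + exp(-5*t), 5*t*exp(-5*t), t*exp(-5*t)]
  [0, exp(-5*t), 0]
  [-4*t*exp(-5*t), -10*t*exp(-5*t), -2*t*exp(-5*t) + exp(-5*t)]

Strategy: write B = P · J · P⁻¹ where J is a Jordan canonical form, so e^{tB} = P · e^{tJ} · P⁻¹, and e^{tJ} can be computed block-by-block.

B has Jordan form
J =
  [-5,  1,  0]
  [ 0, -5,  0]
  [ 0,  0, -5]
(up to reordering of blocks).

Per-block formulas:
  For a 1×1 block at λ = -5: exp(t · [-5]) = [e^(-5t)].
  For a 2×2 Jordan block J_2(-5): exp(t · J_2(-5)) = e^(-5t)·(I + t·N), where N is the 2×2 nilpotent shift.

After assembling e^{tJ} and conjugating by P, we get:

e^{tB} =
  [2*t*exp(-5*t) + exp(-5*t), 5*t*exp(-5*t), t*exp(-5*t)]
  [0, exp(-5*t), 0]
  [-4*t*exp(-5*t), -10*t*exp(-5*t), -2*t*exp(-5*t) + exp(-5*t)]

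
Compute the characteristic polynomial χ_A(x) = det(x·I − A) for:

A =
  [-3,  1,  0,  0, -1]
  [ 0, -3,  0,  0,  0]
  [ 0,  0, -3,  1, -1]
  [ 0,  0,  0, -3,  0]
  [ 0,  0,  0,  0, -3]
x^5 + 15*x^4 + 90*x^3 + 270*x^2 + 405*x + 243

Expanding det(x·I − A) (e.g. by cofactor expansion or by noting that A is similar to its Jordan form J, which has the same characteristic polynomial as A) gives
  χ_A(x) = x^5 + 15*x^4 + 90*x^3 + 270*x^2 + 405*x + 243
which factors as (x + 3)^5. The eigenvalues (with algebraic multiplicities) are λ = -3 with multiplicity 5.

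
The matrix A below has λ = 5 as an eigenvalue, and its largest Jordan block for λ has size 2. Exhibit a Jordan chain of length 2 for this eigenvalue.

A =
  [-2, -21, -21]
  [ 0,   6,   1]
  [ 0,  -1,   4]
A Jordan chain for λ = 5 of length 2:
v_1 = (0, -1, 1)ᵀ
v_2 = (3, -1, 0)ᵀ

Let N = A − (5)·I. We want v_2 with N^2 v_2 = 0 but N^1 v_2 ≠ 0; then v_{j-1} := N · v_j for j = 2, …, 2.

Pick v_2 = (3, -1, 0)ᵀ.
Then v_1 = N · v_2 = (0, -1, 1)ᵀ.

Sanity check: (A − (5)·I) v_1 = (0, 0, 0)ᵀ = 0. ✓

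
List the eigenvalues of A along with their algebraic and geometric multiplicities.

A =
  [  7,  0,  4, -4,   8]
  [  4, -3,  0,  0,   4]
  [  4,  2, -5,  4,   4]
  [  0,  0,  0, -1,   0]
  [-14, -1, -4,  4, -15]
λ = -5: alg = 3, geom = 2; λ = -1: alg = 2, geom = 2

Step 1 — factor the characteristic polynomial to read off the algebraic multiplicities:
  χ_A(x) = (x + 1)^2*(x + 5)^3

Step 2 — compute geometric multiplicities via the rank-nullity identity g(λ) = n − rank(A − λI):
  rank(A − (-5)·I) = 3, so dim ker(A − (-5)·I) = n − 3 = 2
  rank(A − (-1)·I) = 3, so dim ker(A − (-1)·I) = n − 3 = 2

Summary:
  λ = -5: algebraic multiplicity = 3, geometric multiplicity = 2
  λ = -1: algebraic multiplicity = 2, geometric multiplicity = 2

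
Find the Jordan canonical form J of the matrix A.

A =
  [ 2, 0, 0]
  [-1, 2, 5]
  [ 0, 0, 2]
J_2(2) ⊕ J_1(2)

The characteristic polynomial is
  det(x·I − A) = x^3 - 6*x^2 + 12*x - 8 = (x - 2)^3

Eigenvalues and multiplicities (the geometric multiplicity of λ is n − rank(A − λI), which equals the number of Jordan blocks for λ):
  λ = 2: algebraic multiplicity = 3, geometric multiplicity = 2

Determining the block sizes for each eigenvalue:
  λ = 2: 2 blocks summing to 3 forces exactly one block of size 2 and the rest size 1 → block sizes [2, 1]

Assembling the blocks gives a Jordan form
J =
  [2, 1, 0]
  [0, 2, 0]
  [0, 0, 2]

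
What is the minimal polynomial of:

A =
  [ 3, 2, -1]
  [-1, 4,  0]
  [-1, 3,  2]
x^3 - 9*x^2 + 27*x - 27

The characteristic polynomial is χ_A(x) = (x - 3)^3, so the eigenvalues are known. The minimal polynomial is
  m_A(x) = Π_λ (x − λ)^{k_λ}
where k_λ is the size of the *largest* Jordan block for λ (equivalently, the smallest k with (A − λI)^k v = 0 for every generalised eigenvector v of λ).

  λ = 3: largest Jordan block has size 3, contributing (x − 3)^3

So m_A(x) = (x - 3)^3 = x^3 - 9*x^2 + 27*x - 27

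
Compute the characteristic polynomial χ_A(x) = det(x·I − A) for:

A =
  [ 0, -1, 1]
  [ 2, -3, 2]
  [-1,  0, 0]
x^3 + 3*x^2 + 3*x + 1

Expanding det(x·I − A) (e.g. by cofactor expansion or by noting that A is similar to its Jordan form J, which has the same characteristic polynomial as A) gives
  χ_A(x) = x^3 + 3*x^2 + 3*x + 1
which factors as (x + 1)^3. The eigenvalues (with algebraic multiplicities) are λ = -1 with multiplicity 3.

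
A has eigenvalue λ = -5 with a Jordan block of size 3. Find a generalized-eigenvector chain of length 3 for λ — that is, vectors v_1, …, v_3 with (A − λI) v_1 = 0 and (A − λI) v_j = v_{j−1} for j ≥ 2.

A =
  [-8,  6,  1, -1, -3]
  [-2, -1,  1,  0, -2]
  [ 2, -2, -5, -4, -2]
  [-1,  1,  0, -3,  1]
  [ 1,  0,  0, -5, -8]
A Jordan chain for λ = -5 of length 3:
v_1 = (-3, -2, 0, 0, -1)ᵀ
v_2 = (-3, -2, 2, -1, 1)ᵀ
v_3 = (1, 0, 0, 0, 0)ᵀ

Let N = A − (-5)·I. We want v_3 with N^3 v_3 = 0 but N^2 v_3 ≠ 0; then v_{j-1} := N · v_j for j = 3, …, 2.

Pick v_3 = (1, 0, 0, 0, 0)ᵀ.
Then v_2 = N · v_3 = (-3, -2, 2, -1, 1)ᵀ.
Then v_1 = N · v_2 = (-3, -2, 0, 0, -1)ᵀ.

Sanity check: (A − (-5)·I) v_1 = (0, 0, 0, 0, 0)ᵀ = 0. ✓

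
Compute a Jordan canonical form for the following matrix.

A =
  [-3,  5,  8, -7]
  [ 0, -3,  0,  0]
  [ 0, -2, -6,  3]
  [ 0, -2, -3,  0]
J_3(-3) ⊕ J_1(-3)

The characteristic polynomial is
  det(x·I − A) = x^4 + 12*x^3 + 54*x^2 + 108*x + 81 = (x + 3)^4

Eigenvalues and multiplicities (the geometric multiplicity of λ is n − rank(A − λI), which equals the number of Jordan blocks for λ):
  λ = -3: algebraic multiplicity = 4, geometric multiplicity = 2

Determining the block sizes for each eigenvalue:
  λ = -3: with am = 4 and gm = 2, the partition is not yet determined (e.g. several partitions of 4 into 2 parts exist). Let N = A − (-3)·I. Computing rank(N^1) = 2, rank(N^2) = 1, rank(N^3) = 0; the number of blocks of size ≥ j is rank(N^{j−1}) − rank(N^j), giving [2, 1, 1]. So we have 1 block(s) of size 3, 1 block(s) of size 1 → block sizes [3, 1]

Assembling the blocks gives a Jordan form
J =
  [-3,  1,  0,  0]
  [ 0, -3,  1,  0]
  [ 0,  0, -3,  0]
  [ 0,  0,  0, -3]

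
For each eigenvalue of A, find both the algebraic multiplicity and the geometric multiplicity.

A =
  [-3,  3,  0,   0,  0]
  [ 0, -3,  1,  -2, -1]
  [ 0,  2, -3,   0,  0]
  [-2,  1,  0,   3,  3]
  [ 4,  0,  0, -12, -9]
λ = -3: alg = 5, geom = 2

Step 1 — factor the characteristic polynomial to read off the algebraic multiplicities:
  χ_A(x) = (x + 3)^5

Step 2 — compute geometric multiplicities via the rank-nullity identity g(λ) = n − rank(A − λI):
  rank(A − (-3)·I) = 3, so dim ker(A − (-3)·I) = n − 3 = 2

Summary:
  λ = -3: algebraic multiplicity = 5, geometric multiplicity = 2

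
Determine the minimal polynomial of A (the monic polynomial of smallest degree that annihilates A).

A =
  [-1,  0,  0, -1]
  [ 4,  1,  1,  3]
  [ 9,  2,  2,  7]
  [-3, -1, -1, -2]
x^3

The characteristic polynomial is χ_A(x) = x^4, so the eigenvalues are known. The minimal polynomial is
  m_A(x) = Π_λ (x − λ)^{k_λ}
where k_λ is the size of the *largest* Jordan block for λ (equivalently, the smallest k with (A − λI)^k v = 0 for every generalised eigenvector v of λ).

  λ = 0: largest Jordan block has size 3, contributing (x − 0)^3

So m_A(x) = x^3 = x^3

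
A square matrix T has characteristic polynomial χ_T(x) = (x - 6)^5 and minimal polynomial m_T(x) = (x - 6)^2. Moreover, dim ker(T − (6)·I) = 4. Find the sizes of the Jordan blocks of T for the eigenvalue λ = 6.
Block sizes for λ = 6: [2, 1, 1, 1]

Step 1 — from the characteristic polynomial, algebraic multiplicity of λ = 6 is 5. From dim ker(T − (6)·I) = 4, there are exactly 4 Jordan blocks for λ = 6.
Step 2 — from the minimal polynomial, the factor (x − 6)^2 tells us the largest block for λ = 6 has size 2.
Step 3 — with total size 5, 4 blocks, and largest block 2, the block sizes (in nonincreasing order) are [2, 1, 1, 1].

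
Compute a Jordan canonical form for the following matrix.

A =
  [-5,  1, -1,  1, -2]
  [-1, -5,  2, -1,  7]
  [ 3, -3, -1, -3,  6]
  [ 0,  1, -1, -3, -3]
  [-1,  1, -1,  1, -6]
J_3(-4) ⊕ J_2(-4)

The characteristic polynomial is
  det(x·I − A) = x^5 + 20*x^4 + 160*x^3 + 640*x^2 + 1280*x + 1024 = (x + 4)^5

Eigenvalues and multiplicities (the geometric multiplicity of λ is n − rank(A − λI), which equals the number of Jordan blocks for λ):
  λ = -4: algebraic multiplicity = 5, geometric multiplicity = 2

Determining the block sizes for each eigenvalue:
  λ = -4: with am = 5 and gm = 2, the partition is not yet determined (e.g. several partitions of 5 into 2 parts exist). Let N = A − (-4)·I. Computing rank(N^1) = 3, rank(N^2) = 1, rank(N^3) = 0; the number of blocks of size ≥ j is rank(N^{j−1}) − rank(N^j), giving [2, 2, 1]. So we have 1 block(s) of size 3, 1 block(s) of size 2 → block sizes [3, 2]

Assembling the blocks gives a Jordan form
J =
  [-4,  1,  0,  0,  0]
  [ 0, -4,  1,  0,  0]
  [ 0,  0, -4,  0,  0]
  [ 0,  0,  0, -4,  1]
  [ 0,  0,  0,  0, -4]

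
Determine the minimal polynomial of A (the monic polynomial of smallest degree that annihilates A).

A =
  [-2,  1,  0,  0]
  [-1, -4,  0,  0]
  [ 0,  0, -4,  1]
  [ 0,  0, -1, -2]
x^2 + 6*x + 9

The characteristic polynomial is χ_A(x) = (x + 3)^4, so the eigenvalues are known. The minimal polynomial is
  m_A(x) = Π_λ (x − λ)^{k_λ}
where k_λ is the size of the *largest* Jordan block for λ (equivalently, the smallest k with (A − λI)^k v = 0 for every generalised eigenvector v of λ).

  λ = -3: largest Jordan block has size 2, contributing (x + 3)^2

So m_A(x) = (x + 3)^2 = x^2 + 6*x + 9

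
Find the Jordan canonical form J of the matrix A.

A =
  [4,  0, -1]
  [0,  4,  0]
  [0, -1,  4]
J_3(4)

The characteristic polynomial is
  det(x·I − A) = x^3 - 12*x^2 + 48*x - 64 = (x - 4)^3

Eigenvalues and multiplicities (the geometric multiplicity of λ is n − rank(A − λI), which equals the number of Jordan blocks for λ):
  λ = 4: algebraic multiplicity = 3, geometric multiplicity = 1

Determining the block sizes for each eigenvalue:
  λ = 4: one block (gm = 1), so the single block has size am = 3 → block sizes [3]

Assembling the blocks gives a Jordan form
J =
  [4, 1, 0]
  [0, 4, 1]
  [0, 0, 4]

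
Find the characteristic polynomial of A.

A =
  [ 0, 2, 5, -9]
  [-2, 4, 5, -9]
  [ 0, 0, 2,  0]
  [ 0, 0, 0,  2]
x^4 - 8*x^3 + 24*x^2 - 32*x + 16

Expanding det(x·I − A) (e.g. by cofactor expansion or by noting that A is similar to its Jordan form J, which has the same characteristic polynomial as A) gives
  χ_A(x) = x^4 - 8*x^3 + 24*x^2 - 32*x + 16
which factors as (x - 2)^4. The eigenvalues (with algebraic multiplicities) are λ = 2 with multiplicity 4.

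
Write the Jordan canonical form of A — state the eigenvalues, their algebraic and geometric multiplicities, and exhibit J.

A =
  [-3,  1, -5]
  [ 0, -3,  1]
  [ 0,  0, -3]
J_3(-3)

The characteristic polynomial is
  det(x·I − A) = x^3 + 9*x^2 + 27*x + 27 = (x + 3)^3

Eigenvalues and multiplicities (the geometric multiplicity of λ is n − rank(A − λI), which equals the number of Jordan blocks for λ):
  λ = -3: algebraic multiplicity = 3, geometric multiplicity = 1

Determining the block sizes for each eigenvalue:
  λ = -3: one block (gm = 1), so the single block has size am = 3 → block sizes [3]

Assembling the blocks gives a Jordan form
J =
  [-3,  1,  0]
  [ 0, -3,  1]
  [ 0,  0, -3]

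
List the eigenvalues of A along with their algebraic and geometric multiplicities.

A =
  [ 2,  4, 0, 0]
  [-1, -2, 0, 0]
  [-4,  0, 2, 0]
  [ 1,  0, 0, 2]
λ = 0: alg = 2, geom = 1; λ = 2: alg = 2, geom = 2

Step 1 — factor the characteristic polynomial to read off the algebraic multiplicities:
  χ_A(x) = x^2*(x - 2)^2

Step 2 — compute geometric multiplicities via the rank-nullity identity g(λ) = n − rank(A − λI):
  rank(A − (0)·I) = 3, so dim ker(A − (0)·I) = n − 3 = 1
  rank(A − (2)·I) = 2, so dim ker(A − (2)·I) = n − 2 = 2

Summary:
  λ = 0: algebraic multiplicity = 2, geometric multiplicity = 1
  λ = 2: algebraic multiplicity = 2, geometric multiplicity = 2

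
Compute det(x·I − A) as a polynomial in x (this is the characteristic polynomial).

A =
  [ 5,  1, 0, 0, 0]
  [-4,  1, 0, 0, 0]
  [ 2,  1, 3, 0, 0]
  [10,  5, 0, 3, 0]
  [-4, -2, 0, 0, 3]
x^5 - 15*x^4 + 90*x^3 - 270*x^2 + 405*x - 243

Expanding det(x·I − A) (e.g. by cofactor expansion or by noting that A is similar to its Jordan form J, which has the same characteristic polynomial as A) gives
  χ_A(x) = x^5 - 15*x^4 + 90*x^3 - 270*x^2 + 405*x - 243
which factors as (x - 3)^5. The eigenvalues (with algebraic multiplicities) are λ = 3 with multiplicity 5.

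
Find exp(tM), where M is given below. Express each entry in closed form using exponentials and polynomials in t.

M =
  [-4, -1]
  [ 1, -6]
e^{tM} =
  [t*exp(-5*t) + exp(-5*t), -t*exp(-5*t)]
  [t*exp(-5*t), -t*exp(-5*t) + exp(-5*t)]

Strategy: write M = P · J · P⁻¹ where J is a Jordan canonical form, so e^{tM} = P · e^{tJ} · P⁻¹, and e^{tJ} can be computed block-by-block.

M has Jordan form
J =
  [-5,  1]
  [ 0, -5]
(up to reordering of blocks).

Per-block formulas:
  For a 2×2 Jordan block J_2(-5): exp(t · J_2(-5)) = e^(-5t)·(I + t·N), where N is the 2×2 nilpotent shift.

After assembling e^{tJ} and conjugating by P, we get:

e^{tM} =
  [t*exp(-5*t) + exp(-5*t), -t*exp(-5*t)]
  [t*exp(-5*t), -t*exp(-5*t) + exp(-5*t)]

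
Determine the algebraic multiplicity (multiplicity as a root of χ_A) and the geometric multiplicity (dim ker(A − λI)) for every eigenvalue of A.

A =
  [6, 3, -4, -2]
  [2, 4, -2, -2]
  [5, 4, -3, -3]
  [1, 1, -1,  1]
λ = 2: alg = 4, geom = 2

Step 1 — factor the characteristic polynomial to read off the algebraic multiplicities:
  χ_A(x) = (x - 2)^4

Step 2 — compute geometric multiplicities via the rank-nullity identity g(λ) = n − rank(A − λI):
  rank(A − (2)·I) = 2, so dim ker(A − (2)·I) = n − 2 = 2

Summary:
  λ = 2: algebraic multiplicity = 4, geometric multiplicity = 2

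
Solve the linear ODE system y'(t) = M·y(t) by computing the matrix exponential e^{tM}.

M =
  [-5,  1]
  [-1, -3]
e^{tM} =
  [-t*exp(-4*t) + exp(-4*t), t*exp(-4*t)]
  [-t*exp(-4*t), t*exp(-4*t) + exp(-4*t)]

Strategy: write M = P · J · P⁻¹ where J is a Jordan canonical form, so e^{tM} = P · e^{tJ} · P⁻¹, and e^{tJ} can be computed block-by-block.

M has Jordan form
J =
  [-4,  1]
  [ 0, -4]
(up to reordering of blocks).

Per-block formulas:
  For a 2×2 Jordan block J_2(-4): exp(t · J_2(-4)) = e^(-4t)·(I + t·N), where N is the 2×2 nilpotent shift.

After assembling e^{tJ} and conjugating by P, we get:

e^{tM} =
  [-t*exp(-4*t) + exp(-4*t), t*exp(-4*t)]
  [-t*exp(-4*t), t*exp(-4*t) + exp(-4*t)]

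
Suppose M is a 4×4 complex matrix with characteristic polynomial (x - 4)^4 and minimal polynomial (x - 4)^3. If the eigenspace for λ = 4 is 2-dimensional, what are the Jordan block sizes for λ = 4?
Block sizes for λ = 4: [3, 1]

Step 1 — from the characteristic polynomial, algebraic multiplicity of λ = 4 is 4. From dim ker(M − (4)·I) = 2, there are exactly 2 Jordan blocks for λ = 4.
Step 2 — from the minimal polynomial, the factor (x − 4)^3 tells us the largest block for λ = 4 has size 3.
Step 3 — with total size 4, 2 blocks, and largest block 3, the block sizes (in nonincreasing order) are [3, 1].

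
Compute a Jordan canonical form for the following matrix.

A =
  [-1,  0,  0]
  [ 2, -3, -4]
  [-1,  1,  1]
J_2(-1) ⊕ J_1(-1)

The characteristic polynomial is
  det(x·I − A) = x^3 + 3*x^2 + 3*x + 1 = (x + 1)^3

Eigenvalues and multiplicities (the geometric multiplicity of λ is n − rank(A − λI), which equals the number of Jordan blocks for λ):
  λ = -1: algebraic multiplicity = 3, geometric multiplicity = 2

Determining the block sizes for each eigenvalue:
  λ = -1: 2 blocks summing to 3 forces exactly one block of size 2 and the rest size 1 → block sizes [2, 1]

Assembling the blocks gives a Jordan form
J =
  [-1,  1,  0]
  [ 0, -1,  0]
  [ 0,  0, -1]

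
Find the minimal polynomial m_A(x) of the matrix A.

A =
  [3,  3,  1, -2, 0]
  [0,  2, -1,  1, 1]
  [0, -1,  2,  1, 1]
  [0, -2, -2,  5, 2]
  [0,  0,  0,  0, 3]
x^2 - 6*x + 9

The characteristic polynomial is χ_A(x) = (x - 3)^5, so the eigenvalues are known. The minimal polynomial is
  m_A(x) = Π_λ (x − λ)^{k_λ}
where k_λ is the size of the *largest* Jordan block for λ (equivalently, the smallest k with (A − λI)^k v = 0 for every generalised eigenvector v of λ).

  λ = 3: largest Jordan block has size 2, contributing (x − 3)^2

So m_A(x) = (x - 3)^2 = x^2 - 6*x + 9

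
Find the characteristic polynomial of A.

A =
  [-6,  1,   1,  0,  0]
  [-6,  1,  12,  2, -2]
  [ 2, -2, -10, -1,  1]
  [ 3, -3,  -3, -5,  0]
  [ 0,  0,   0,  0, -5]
x^5 + 25*x^4 + 250*x^3 + 1250*x^2 + 3125*x + 3125

Expanding det(x·I − A) (e.g. by cofactor expansion or by noting that A is similar to its Jordan form J, which has the same characteristic polynomial as A) gives
  χ_A(x) = x^5 + 25*x^4 + 250*x^3 + 1250*x^2 + 3125*x + 3125
which factors as (x + 5)^5. The eigenvalues (with algebraic multiplicities) are λ = -5 with multiplicity 5.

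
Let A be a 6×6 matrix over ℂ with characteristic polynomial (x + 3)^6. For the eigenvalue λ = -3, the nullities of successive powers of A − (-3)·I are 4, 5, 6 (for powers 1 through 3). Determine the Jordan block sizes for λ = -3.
Block sizes for λ = -3: [3, 1, 1, 1]

From the dimensions of kernels of powers, the number of Jordan blocks of size at least j is d_j − d_{j−1} where d_j = dim ker(N^j) (with d_0 = 0). Computing the differences gives [4, 1, 1].
The number of blocks of size exactly k is (#blocks of size ≥ k) − (#blocks of size ≥ k + 1), so the partition is: 3 block(s) of size 1, 1 block(s) of size 3.
In nonincreasing order the block sizes are [3, 1, 1, 1].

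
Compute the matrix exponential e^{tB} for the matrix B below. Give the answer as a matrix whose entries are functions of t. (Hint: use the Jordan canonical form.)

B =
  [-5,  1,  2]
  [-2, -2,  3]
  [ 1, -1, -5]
e^{tB} =
  [t^2*exp(-4*t)/2 - t*exp(-4*t) + exp(-4*t), -t^2*exp(-4*t)/2 + t*exp(-4*t), -t^2*exp(-4*t)/2 + 2*t*exp(-4*t)]
  [t^2*exp(-4*t)/2 - 2*t*exp(-4*t), -t^2*exp(-4*t)/2 + 2*t*exp(-4*t) + exp(-4*t), -t^2*exp(-4*t)/2 + 3*t*exp(-4*t)]
  [t*exp(-4*t), -t*exp(-4*t), -t*exp(-4*t) + exp(-4*t)]

Strategy: write B = P · J · P⁻¹ where J is a Jordan canonical form, so e^{tB} = P · e^{tJ} · P⁻¹, and e^{tJ} can be computed block-by-block.

B has Jordan form
J =
  [-4,  1,  0]
  [ 0, -4,  1]
  [ 0,  0, -4]
(up to reordering of blocks).

Per-block formulas:
  For a 3×3 Jordan block J_3(-4): exp(t · J_3(-4)) = e^(-4t)·(I + t·N + (t^2/2)·N^2), where N is the 3×3 nilpotent shift.

After assembling e^{tJ} and conjugating by P, we get:

e^{tB} =
  [t^2*exp(-4*t)/2 - t*exp(-4*t) + exp(-4*t), -t^2*exp(-4*t)/2 + t*exp(-4*t), -t^2*exp(-4*t)/2 + 2*t*exp(-4*t)]
  [t^2*exp(-4*t)/2 - 2*t*exp(-4*t), -t^2*exp(-4*t)/2 + 2*t*exp(-4*t) + exp(-4*t), -t^2*exp(-4*t)/2 + 3*t*exp(-4*t)]
  [t*exp(-4*t), -t*exp(-4*t), -t*exp(-4*t) + exp(-4*t)]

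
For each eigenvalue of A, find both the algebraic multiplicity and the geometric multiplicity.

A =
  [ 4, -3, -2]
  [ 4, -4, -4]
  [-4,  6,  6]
λ = 2: alg = 3, geom = 2

Step 1 — factor the characteristic polynomial to read off the algebraic multiplicities:
  χ_A(x) = (x - 2)^3

Step 2 — compute geometric multiplicities via the rank-nullity identity g(λ) = n − rank(A − λI):
  rank(A − (2)·I) = 1, so dim ker(A − (2)·I) = n − 1 = 2

Summary:
  λ = 2: algebraic multiplicity = 3, geometric multiplicity = 2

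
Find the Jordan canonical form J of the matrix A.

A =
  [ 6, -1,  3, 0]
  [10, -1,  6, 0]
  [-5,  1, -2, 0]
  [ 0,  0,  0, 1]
J_2(1) ⊕ J_1(1) ⊕ J_1(1)

The characteristic polynomial is
  det(x·I − A) = x^4 - 4*x^3 + 6*x^2 - 4*x + 1 = (x - 1)^4

Eigenvalues and multiplicities (the geometric multiplicity of λ is n − rank(A − λI), which equals the number of Jordan blocks for λ):
  λ = 1: algebraic multiplicity = 4, geometric multiplicity = 3

Determining the block sizes for each eigenvalue:
  λ = 1: 3 blocks summing to 4 forces exactly one block of size 2 and the rest size 1 → block sizes [2, 1, 1]

Assembling the blocks gives a Jordan form
J =
  [1, 1, 0, 0]
  [0, 1, 0, 0]
  [0, 0, 1, 0]
  [0, 0, 0, 1]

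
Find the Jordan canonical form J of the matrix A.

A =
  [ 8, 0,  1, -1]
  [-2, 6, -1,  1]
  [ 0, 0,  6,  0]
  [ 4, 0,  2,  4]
J_2(6) ⊕ J_1(6) ⊕ J_1(6)

The characteristic polynomial is
  det(x·I − A) = x^4 - 24*x^3 + 216*x^2 - 864*x + 1296 = (x - 6)^4

Eigenvalues and multiplicities (the geometric multiplicity of λ is n − rank(A − λI), which equals the number of Jordan blocks for λ):
  λ = 6: algebraic multiplicity = 4, geometric multiplicity = 3

Determining the block sizes for each eigenvalue:
  λ = 6: 3 blocks summing to 4 forces exactly one block of size 2 and the rest size 1 → block sizes [2, 1, 1]

Assembling the blocks gives a Jordan form
J =
  [6, 1, 0, 0]
  [0, 6, 0, 0]
  [0, 0, 6, 0]
  [0, 0, 0, 6]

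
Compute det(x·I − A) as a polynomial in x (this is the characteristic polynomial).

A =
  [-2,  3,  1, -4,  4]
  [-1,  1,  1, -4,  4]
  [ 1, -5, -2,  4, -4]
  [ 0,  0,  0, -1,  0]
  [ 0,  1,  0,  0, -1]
x^5 + 5*x^4 + 10*x^3 + 10*x^2 + 5*x + 1

Expanding det(x·I − A) (e.g. by cofactor expansion or by noting that A is similar to its Jordan form J, which has the same characteristic polynomial as A) gives
  χ_A(x) = x^5 + 5*x^4 + 10*x^3 + 10*x^2 + 5*x + 1
which factors as (x + 1)^5. The eigenvalues (with algebraic multiplicities) are λ = -1 with multiplicity 5.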